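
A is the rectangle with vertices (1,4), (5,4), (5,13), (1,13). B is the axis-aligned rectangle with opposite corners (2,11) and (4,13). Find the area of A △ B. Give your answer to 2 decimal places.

32.00

|A∩B|: x∈[2,4], y∈[11,13] → 2·2 = 4.
|A △ B| = |A| + |B| − 2·|A∩B| = 36 + 4 − 8 = 32.00.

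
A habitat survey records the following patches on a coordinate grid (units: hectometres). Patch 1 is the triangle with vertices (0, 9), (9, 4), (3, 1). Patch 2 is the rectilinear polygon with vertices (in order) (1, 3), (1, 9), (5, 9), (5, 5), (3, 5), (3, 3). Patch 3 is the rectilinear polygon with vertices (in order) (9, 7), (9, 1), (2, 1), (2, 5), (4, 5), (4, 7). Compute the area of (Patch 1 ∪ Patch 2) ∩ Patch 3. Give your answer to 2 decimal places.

|Patch 1 ∪ Patch 2| = 37.25.
|(Patch 1 ∪ Patch 2) ∩ Patch 3| = 20.19.

20.19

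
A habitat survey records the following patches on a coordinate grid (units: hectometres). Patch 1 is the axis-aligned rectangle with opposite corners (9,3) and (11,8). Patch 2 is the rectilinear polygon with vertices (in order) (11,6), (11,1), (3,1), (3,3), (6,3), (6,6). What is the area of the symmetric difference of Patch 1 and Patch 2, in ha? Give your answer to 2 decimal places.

|Patch 1| = 10, |Patch 2| = 31, |Patch 1∩Patch 2| = 6.
|Patch 1 △ Patch 2| = |Patch 1| + |Patch 2| − 2·|Patch 1∩Patch 2| = 10 + 31 − 12 = 29.00.

29.00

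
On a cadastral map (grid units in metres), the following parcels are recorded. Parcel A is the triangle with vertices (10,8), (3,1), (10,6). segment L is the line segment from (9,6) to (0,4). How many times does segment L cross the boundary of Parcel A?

The segment meets the boundary at (7.714,5.714).

1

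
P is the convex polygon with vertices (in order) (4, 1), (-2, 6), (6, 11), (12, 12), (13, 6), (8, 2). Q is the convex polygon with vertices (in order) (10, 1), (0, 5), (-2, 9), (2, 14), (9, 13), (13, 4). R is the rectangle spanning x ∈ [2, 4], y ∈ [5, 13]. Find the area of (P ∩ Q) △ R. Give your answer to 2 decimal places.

|P ∩ Q| = 76.4237.
|(P ∩ Q) ∩ R| = 8.25.
|(P ∩ Q) △ R| = 76.4237 + 16 − 16.5 = 75.92.

75.92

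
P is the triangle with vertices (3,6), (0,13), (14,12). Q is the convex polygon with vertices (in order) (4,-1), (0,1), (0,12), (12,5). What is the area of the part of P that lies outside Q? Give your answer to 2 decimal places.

34.34

|P| = 47.5, |P∩Q| = 13.1616.
|P ∖ Q| = |P| − |P∩Q| = 47.5 − 13.1616 = 34.34.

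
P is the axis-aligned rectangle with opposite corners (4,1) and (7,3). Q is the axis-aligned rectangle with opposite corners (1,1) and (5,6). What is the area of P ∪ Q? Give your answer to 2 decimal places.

By inclusion–exclusion:
Individual areas: |P| = 6, |Q| = 20.
|P∩Q|: x∈[4,5], y∈[1,3] → 1·2 = 2.
|P ∪ Q| = 26 − 2 = 24.00.

24.00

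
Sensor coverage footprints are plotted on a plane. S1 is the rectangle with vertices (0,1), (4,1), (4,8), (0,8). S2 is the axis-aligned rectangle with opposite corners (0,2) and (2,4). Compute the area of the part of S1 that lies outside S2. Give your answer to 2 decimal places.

24.00

|S1∩S2|: x∈[0,2], y∈[2,4] → 2·2 = 4.
|S1| = 28.
|S1 ∖ S2| = |S1| − |S1∩S2| = 28 − 4 = 24.00.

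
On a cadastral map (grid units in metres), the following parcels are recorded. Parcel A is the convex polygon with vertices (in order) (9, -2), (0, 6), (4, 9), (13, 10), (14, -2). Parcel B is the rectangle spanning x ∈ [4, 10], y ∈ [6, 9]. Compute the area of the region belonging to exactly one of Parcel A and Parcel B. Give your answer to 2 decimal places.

|Parcel A| = 111.5, |Parcel B| = 18, |Parcel A∩Parcel B| = 18.
|Parcel A △ Parcel B| = |Parcel A| + |Parcel B| − 2·|Parcel A∩Parcel B| = 111.5 + 18 − 36 = 93.50.

93.50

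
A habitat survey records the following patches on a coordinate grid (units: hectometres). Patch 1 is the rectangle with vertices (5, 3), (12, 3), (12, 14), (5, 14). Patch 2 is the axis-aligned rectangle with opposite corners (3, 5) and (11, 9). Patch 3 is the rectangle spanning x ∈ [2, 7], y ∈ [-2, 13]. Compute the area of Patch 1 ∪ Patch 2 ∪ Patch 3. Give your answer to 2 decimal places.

132.00

By inclusion–exclusion:
Individual areas: |Patch 1| = 77, |Patch 2| = 32, |Patch 3| = 75.
|Patch 1∩Patch 2|: x∈[5,11], y∈[5,9] → 6·4 = 24.
|Patch 1∩Patch 3|: x∈[5,7], y∈[3,13] → 2·10 = 20.
|Patch 2∩Patch 3|: x∈[3,7], y∈[5,9] → 4·4 = 16.
|Patch 1∩Patch 2∩Patch 3| = 8.
|Patch 1 ∪ Patch 2 ∪ Patch 3| = 184 − 60 + 8 = 132.00.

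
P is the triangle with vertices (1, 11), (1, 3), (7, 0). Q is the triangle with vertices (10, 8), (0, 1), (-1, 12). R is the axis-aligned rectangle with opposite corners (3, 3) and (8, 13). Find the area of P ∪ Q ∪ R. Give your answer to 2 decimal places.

By inclusion–exclusion:
Individual areas: |P| = 24, |Q| = 58.5, |R| = 50.
|P∩Q| = 16.3662.
|P∩R| = 5.1212.
|Q∩R| = 23.9318.
|P∩Q∩R| = 3.5371.
|P ∪ Q ∪ R| = 132.5 − 45.4193 + 3.5371 = 90.62.

90.62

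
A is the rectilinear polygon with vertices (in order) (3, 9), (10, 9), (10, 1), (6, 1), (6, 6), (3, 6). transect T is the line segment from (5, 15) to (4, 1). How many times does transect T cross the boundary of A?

2

The segment meets the boundary at (4.357,6), (4.571,9).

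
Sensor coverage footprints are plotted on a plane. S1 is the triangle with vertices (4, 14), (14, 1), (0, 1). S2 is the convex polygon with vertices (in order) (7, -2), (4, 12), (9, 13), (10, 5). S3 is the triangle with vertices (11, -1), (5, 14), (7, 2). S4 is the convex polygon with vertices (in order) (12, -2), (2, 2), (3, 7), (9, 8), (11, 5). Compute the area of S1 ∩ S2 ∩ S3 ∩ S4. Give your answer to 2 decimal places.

The intersection is the polygon with vertices (7,2), (6.081,7.513), (7.5,7.75), (9.276,3.31), (8.297,1.027).
By the shoelace formula its area is 12.19.

12.19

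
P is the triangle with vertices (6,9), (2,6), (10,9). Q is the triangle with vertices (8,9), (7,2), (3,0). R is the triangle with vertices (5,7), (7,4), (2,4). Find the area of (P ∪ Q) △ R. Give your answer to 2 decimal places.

23.76

|P ∪ Q| = 18.8451.
|(P ∪ Q) ∩ R| = 1.2929.
|(P ∪ Q) △ R| = 18.8451 + 7.5 − 2.5859 = 23.76.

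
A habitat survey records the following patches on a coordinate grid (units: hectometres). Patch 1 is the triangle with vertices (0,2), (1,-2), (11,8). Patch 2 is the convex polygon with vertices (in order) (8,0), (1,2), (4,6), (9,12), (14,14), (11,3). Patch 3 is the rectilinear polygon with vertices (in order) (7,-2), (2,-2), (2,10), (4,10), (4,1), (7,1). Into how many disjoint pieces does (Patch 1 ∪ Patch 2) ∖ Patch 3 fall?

(Patch 1 ∪ Patch 2) ∖ Patch 3 splits into 2 disjoint pieces (area 6.6282, area 76.8294).

2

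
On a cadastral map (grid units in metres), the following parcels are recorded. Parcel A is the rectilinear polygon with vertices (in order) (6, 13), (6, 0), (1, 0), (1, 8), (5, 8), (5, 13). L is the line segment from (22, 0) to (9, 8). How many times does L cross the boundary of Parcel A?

0

The segment lies entirely outside Parcel A and never meets its boundary.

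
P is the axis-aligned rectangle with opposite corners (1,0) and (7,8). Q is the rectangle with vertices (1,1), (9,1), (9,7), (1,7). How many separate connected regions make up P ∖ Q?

2

P ∖ Q splits into 2 disjoint pieces (area 6, area 6).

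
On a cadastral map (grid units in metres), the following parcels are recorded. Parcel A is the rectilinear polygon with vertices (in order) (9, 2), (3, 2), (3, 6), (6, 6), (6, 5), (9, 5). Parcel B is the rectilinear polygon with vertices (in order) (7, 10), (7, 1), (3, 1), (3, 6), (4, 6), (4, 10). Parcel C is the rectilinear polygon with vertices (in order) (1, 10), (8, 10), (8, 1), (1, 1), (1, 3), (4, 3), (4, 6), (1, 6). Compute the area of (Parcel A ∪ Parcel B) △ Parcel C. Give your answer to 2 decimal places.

|Parcel A ∪ Parcel B| = 38.
|(Parcel A ∪ Parcel B) ∩ Parcel C| = 32.
|(Parcel A ∪ Parcel B) △ Parcel C| = 38 + 54 − 64 = 28.00.

28.00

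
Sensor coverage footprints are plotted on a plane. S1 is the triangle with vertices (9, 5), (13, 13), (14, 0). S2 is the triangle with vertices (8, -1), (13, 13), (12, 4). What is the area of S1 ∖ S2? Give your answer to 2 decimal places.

|S1| = 30, |S1∩S2| = 11.0585.
|S1 ∖ S2| = |S1| − |S1∩S2| = 30 − 11.0585 = 18.94.

18.94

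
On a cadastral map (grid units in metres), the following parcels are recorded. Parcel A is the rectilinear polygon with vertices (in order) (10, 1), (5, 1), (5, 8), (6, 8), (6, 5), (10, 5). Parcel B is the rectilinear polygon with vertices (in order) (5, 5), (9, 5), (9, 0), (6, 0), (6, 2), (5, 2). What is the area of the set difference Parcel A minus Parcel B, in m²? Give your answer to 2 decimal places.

|Parcel A| = 23, |Parcel A∩Parcel B| = 15.
|Parcel A ∖ Parcel B| = |Parcel A| − |Parcel A∩Parcel B| = 23 − 15 = 8.00.

8.00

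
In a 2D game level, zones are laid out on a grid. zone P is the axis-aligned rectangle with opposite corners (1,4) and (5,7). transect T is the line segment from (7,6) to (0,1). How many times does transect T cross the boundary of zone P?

The segment meets the boundary at (4.2,4), (5,4.571).

2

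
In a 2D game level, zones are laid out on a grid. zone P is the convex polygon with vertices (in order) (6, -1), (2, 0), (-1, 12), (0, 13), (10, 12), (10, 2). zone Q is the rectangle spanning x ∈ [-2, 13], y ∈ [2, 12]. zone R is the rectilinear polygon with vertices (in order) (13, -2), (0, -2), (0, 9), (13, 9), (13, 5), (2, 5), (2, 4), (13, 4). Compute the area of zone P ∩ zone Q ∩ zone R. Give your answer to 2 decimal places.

57.50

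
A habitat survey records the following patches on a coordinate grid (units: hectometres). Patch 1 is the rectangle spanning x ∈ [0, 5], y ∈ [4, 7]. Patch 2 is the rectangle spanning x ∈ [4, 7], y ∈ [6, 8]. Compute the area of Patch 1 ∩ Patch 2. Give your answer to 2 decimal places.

|Patch 1∩Patch 2|: x∈[4,5], y∈[6,7] → 1·1 = 1.

1.00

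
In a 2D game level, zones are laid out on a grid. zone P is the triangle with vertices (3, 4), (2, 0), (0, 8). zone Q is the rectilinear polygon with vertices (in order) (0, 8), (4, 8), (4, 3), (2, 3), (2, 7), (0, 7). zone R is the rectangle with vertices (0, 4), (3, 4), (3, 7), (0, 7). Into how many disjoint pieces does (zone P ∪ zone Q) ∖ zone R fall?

(zone P ∪ zone Q) ∖ zone R is a single connected region.

1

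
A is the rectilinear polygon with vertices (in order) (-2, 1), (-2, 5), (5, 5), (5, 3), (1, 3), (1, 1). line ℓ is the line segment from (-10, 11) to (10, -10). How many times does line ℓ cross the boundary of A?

2

The segment meets the boundary at (-0.476,1), (-2,2.6).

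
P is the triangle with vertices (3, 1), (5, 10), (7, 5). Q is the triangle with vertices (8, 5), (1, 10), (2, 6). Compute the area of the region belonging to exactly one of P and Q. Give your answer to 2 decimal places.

18.62

|P| = 14, |Q| = 11.5, |P∩Q| = 3.4404.
|P △ Q| = |P| + |Q| − 2·|P∩Q| = 14 + 11.5 − 6.8809 = 18.62.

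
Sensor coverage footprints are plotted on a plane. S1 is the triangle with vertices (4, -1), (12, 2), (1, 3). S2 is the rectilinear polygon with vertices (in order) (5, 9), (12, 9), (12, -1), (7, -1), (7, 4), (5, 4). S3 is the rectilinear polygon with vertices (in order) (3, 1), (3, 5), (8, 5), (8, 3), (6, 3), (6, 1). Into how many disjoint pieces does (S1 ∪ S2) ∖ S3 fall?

(S1 ∪ S2) ∖ S3 is a single connected region.

1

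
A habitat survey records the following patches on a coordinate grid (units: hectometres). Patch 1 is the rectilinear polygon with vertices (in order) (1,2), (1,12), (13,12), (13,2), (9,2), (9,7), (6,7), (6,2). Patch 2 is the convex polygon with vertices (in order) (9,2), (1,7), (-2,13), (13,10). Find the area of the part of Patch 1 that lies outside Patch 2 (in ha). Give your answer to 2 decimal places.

43.19

|Patch 1| = 105, |Patch 1∩Patch 2| = 61.8125.
|Patch 1 ∖ Patch 2| = |Patch 1| − |Patch 1∩Patch 2| = 105 − 61.8125 = 43.19.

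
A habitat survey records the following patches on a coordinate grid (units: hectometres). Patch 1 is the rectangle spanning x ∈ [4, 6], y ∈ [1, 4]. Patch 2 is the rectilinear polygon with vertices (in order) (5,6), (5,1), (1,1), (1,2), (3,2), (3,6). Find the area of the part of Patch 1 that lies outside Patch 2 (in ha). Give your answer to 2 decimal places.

|Patch 1| = 6, |Patch 1∩Patch 2| = 3.
|Patch 1 ∖ Patch 2| = |Patch 1| − |Patch 1∩Patch 2| = 6 − 3 = 3.00.

3.00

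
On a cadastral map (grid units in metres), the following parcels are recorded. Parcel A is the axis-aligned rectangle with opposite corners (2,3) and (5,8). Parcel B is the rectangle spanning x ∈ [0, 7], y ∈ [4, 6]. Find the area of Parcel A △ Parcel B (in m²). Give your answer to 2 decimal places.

|Parcel A∩Parcel B|: x∈[2,5], y∈[4,6] → 3·2 = 6.
|Parcel A △ Parcel B| = |Parcel A| + |Parcel B| − 2·|Parcel A∩Parcel B| = 15 + 14 − 12 = 17.00.

17.00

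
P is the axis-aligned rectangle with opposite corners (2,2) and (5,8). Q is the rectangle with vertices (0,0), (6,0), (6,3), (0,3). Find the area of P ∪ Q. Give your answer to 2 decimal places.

33.00

By inclusion–exclusion:
Individual areas: |P| = 18, |Q| = 18.
|P∩Q|: x∈[2,5], y∈[2,3] → 3·1 = 3.
|P ∪ Q| = 36 − 3 = 33.00.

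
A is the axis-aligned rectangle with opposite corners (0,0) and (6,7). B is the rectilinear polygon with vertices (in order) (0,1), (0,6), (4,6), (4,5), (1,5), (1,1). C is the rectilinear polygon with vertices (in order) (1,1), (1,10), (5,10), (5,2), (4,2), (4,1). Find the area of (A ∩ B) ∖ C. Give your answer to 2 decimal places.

5.00

|A ∩ B| = 8.
|(A ∩ B) ∩ C| = 3.
|(A ∩ B) ∖ C| = 8 − 3 = 5.00.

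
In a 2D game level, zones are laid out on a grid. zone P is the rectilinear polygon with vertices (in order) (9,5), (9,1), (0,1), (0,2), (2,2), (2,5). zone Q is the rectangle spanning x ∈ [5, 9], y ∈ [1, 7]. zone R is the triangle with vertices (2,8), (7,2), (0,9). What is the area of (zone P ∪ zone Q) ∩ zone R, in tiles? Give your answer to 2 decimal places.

The region (zone P ∪ zone Q) ∩ zone R is the polygon with vertices (4.5,5), (7,2), (4,5).
By the shoelace formula its area is 0.75.

0.75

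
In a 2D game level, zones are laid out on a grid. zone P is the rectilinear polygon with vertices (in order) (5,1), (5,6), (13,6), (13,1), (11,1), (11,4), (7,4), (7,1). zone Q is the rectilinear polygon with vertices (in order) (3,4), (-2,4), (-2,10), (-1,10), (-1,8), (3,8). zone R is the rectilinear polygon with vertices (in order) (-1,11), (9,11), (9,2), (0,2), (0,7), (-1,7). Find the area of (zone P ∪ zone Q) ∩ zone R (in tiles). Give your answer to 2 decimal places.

|zone P ∪ zone Q| = 50.
|(zone P ∪ zone Q) ∩ zone R| = 25.00.

25.00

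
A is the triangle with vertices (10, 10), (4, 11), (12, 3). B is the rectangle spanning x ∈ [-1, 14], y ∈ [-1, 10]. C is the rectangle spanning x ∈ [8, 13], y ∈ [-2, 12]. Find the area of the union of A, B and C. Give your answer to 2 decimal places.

By inclusion–exclusion:
Individual areas: |A| = 20, |B| = 165, |C| = 70.
|A∩B| = 17.5.
|A∩C| = 13.3333.
|B∩C|: x∈[8,13], y∈[-1,10] → 5·11 = 55.
|A∩B∩C| = 13.
|A ∪ B ∪ C| = 255 − 85.8333 + 13 = 182.17.

182.17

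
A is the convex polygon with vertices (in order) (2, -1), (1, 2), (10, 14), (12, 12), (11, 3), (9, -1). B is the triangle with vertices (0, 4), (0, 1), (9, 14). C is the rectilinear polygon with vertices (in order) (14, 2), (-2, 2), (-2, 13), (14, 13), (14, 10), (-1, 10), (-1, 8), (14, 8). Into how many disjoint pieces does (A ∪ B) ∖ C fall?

6

(A ∪ B) ∖ C splits into 6 disjoint pieces (area 10.8333, area 0.875, area 24.75, area 0.1038, area 2.0769, area 0.3462).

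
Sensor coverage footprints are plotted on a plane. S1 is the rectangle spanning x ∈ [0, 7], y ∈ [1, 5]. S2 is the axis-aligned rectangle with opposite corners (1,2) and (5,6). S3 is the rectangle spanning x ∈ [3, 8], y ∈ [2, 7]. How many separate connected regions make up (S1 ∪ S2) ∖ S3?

1

(S1 ∪ S2) ∖ S3 is a single connected region.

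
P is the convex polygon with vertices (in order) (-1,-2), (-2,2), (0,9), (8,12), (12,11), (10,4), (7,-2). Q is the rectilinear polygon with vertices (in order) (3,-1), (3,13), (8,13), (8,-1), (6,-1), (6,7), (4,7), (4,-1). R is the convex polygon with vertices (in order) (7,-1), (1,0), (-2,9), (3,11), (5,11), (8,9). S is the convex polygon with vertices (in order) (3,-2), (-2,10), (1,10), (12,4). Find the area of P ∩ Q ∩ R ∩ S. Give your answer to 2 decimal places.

20.04

The intersection is the polygon with vertices (4,7), (4,-0.5), (3,-0.333), (3,8.909), (7.733,6.328), (7.179,0.786), (6,0), (6,7).
By the shoelace formula its area is 20.04.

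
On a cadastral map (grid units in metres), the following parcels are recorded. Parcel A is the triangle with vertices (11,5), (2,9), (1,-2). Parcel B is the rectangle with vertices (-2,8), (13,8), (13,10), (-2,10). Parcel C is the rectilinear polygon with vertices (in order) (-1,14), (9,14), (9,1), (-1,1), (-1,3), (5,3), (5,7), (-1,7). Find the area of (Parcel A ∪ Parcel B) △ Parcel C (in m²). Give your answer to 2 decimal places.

89.20

|Parcel A ∪ Parcel B| = 80.3295.
|(Parcel A ∪ Parcel B) ∩ Parcel C| = 48.5666.
|(Parcel A ∪ Parcel B) △ Parcel C| = 80.3295 + 106 − 97.1333 = 89.20.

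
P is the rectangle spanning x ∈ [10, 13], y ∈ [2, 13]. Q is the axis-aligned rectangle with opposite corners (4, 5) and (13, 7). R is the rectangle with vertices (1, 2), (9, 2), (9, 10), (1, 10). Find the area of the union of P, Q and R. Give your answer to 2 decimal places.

99.00

By inclusion–exclusion:
Individual areas: |P| = 33, |Q| = 18, |R| = 64.
|P∩Q|: x∈[10,13], y∈[5,7] → 3·2 = 6.
|P∩R| = 0 (no overlap).
|Q∩R|: x∈[4,9], y∈[5,7] → 5·2 = 10.
|P∩Q∩R| = 0.
|P ∪ Q ∪ R| = 115 − 16 + 0 = 99.00.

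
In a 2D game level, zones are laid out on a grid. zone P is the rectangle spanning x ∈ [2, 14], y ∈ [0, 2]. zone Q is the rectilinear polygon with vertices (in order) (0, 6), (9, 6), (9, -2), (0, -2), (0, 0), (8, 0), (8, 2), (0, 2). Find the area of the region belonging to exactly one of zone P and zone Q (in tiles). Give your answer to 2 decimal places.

76.00

|zone P| = 24, |zone Q| = 56, |zone P∩zone Q| = 2.
|zone P △ zone Q| = |zone P| + |zone Q| − 2·|zone P∩zone Q| = 24 + 56 − 4 = 76.00.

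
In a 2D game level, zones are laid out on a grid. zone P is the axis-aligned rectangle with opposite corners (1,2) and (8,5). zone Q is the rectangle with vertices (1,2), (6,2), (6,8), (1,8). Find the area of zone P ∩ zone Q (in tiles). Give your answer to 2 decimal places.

15.00

|zone P∩zone Q|: x∈[1,6], y∈[2,5] → 5·3 = 15.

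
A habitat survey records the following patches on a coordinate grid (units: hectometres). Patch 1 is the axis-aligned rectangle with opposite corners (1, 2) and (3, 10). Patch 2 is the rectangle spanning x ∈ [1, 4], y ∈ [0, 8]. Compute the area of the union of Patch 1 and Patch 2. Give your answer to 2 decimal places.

By inclusion–exclusion:
Individual areas: |Patch 1| = 16, |Patch 2| = 24.
|Patch 1∩Patch 2|: x∈[1,3], y∈[2,8] → 2·6 = 12.
|Patch 1 ∪ Patch 2| = 40 − 12 = 28.00.

28.00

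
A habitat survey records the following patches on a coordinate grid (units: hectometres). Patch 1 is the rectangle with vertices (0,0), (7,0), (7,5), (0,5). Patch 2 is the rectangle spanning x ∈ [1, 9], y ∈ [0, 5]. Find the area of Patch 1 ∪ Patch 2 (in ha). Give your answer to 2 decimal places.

45.00

By inclusion–exclusion:
Individual areas: |Patch 1| = 35, |Patch 2| = 40.
|Patch 1∩Patch 2|: x∈[1,7], y∈[0,5] → 6·5 = 30.
|Patch 1 ∪ Patch 2| = 75 − 30 = 45.00.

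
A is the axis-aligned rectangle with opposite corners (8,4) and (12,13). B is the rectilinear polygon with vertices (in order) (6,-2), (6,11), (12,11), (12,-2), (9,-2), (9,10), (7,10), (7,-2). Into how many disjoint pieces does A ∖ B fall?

A ∖ B splits into 2 disjoint pieces (area 8, area 6).

2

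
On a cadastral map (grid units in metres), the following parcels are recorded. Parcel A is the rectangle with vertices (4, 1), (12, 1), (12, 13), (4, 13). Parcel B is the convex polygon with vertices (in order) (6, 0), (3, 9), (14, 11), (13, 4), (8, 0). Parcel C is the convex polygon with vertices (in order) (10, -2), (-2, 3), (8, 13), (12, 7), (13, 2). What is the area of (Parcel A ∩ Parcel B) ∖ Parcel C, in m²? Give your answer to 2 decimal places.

3.95

|Parcel A ∩ Parcel B| = 64.0811.
|(Parcel A ∩ Parcel B) ∩ Parcel C| = 60.1297.
|(Parcel A ∩ Parcel B) ∖ Parcel C| = 64.0811 − 60.1297 = 3.95.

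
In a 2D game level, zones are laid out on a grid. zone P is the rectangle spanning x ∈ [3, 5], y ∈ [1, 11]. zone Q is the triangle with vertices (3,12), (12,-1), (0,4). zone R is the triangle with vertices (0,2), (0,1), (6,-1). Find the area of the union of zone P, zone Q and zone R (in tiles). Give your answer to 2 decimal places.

62.40

By inclusion–exclusion:
Individual areas: |zone P| = 20, |zone Q| = 55.5, |zone R| = 3.
|zone P∩zone Q| = 16.0983.
|zone P∩zone R| = 0.
|zone Q∩zone R| = 0.
|zone P∩zone Q∩zone R| = 0.
|zone P ∪ zone Q ∪ zone R| = 78.5 − 16.0983 + 0 = 62.40.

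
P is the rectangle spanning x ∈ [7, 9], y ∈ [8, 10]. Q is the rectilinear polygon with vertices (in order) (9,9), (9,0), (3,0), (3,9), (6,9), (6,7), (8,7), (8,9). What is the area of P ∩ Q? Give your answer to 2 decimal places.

1.00

The intersection is the polygon with vertices (9,8), (8,8), (8,9), (9,9).
By the shoelace formula its area is 1.00.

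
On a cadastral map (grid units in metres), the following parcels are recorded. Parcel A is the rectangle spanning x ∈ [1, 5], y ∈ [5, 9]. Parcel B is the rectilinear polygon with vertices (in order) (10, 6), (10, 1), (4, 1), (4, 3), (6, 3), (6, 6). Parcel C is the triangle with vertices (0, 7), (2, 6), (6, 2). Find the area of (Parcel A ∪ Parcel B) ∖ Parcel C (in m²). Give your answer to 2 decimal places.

38.97

|Parcel A ∪ Parcel B| = 40.
|(Parcel A ∪ Parcel B) ∩ Parcel C| = 1.0333.
|(Parcel A ∪ Parcel B) ∖ Parcel C| = 40 − 1.0333 = 38.97.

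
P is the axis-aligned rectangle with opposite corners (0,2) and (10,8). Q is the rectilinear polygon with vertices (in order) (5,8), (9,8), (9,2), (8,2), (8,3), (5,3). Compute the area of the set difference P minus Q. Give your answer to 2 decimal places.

39.00

|P| = 60, |P∩Q| = 21.
|P ∖ Q| = |P| − |P∩Q| = 60 − 21 = 39.00.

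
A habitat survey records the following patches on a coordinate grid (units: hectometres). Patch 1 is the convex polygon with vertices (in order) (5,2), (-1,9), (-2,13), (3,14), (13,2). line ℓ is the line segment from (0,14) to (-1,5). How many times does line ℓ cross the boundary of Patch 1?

The segment meets the boundary at (-0.607,8.541), (-0.068,13.386).

2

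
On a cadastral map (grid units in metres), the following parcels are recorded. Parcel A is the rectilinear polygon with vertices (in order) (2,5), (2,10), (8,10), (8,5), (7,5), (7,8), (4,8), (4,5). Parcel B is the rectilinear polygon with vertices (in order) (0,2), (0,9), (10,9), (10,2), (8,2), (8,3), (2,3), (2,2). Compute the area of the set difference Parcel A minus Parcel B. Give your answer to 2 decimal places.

|Parcel A| = 21, |Parcel A∩Parcel B| = 15.
|Parcel A ∖ Parcel B| = |Parcel A| − |Parcel A∩Parcel B| = 21 − 15 = 6.00.

6.00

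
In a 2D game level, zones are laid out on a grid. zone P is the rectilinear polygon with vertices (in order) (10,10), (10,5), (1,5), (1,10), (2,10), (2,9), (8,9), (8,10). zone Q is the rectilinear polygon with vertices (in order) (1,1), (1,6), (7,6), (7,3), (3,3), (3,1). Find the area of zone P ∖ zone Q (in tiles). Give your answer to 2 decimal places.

|zone P| = 39, |zone P∩zone Q| = 6.
|zone P ∖ zone Q| = |zone P| − |zone P∩zone Q| = 39 − 6 = 33.00.

33.00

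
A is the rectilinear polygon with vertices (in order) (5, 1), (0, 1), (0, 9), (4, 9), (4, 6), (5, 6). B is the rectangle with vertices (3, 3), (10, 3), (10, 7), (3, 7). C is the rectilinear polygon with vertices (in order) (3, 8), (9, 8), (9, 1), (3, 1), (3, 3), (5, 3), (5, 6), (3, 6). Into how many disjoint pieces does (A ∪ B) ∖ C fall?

2

(A ∪ B) ∖ C splits into 2 disjoint pieces (area 31, area 4).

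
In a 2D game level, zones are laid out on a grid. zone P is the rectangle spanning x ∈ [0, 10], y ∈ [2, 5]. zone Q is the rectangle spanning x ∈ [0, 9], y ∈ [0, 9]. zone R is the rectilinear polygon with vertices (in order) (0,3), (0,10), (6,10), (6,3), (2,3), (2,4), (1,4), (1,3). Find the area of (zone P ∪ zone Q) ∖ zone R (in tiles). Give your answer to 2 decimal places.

|zone P ∪ zone Q| = 84.
|(zone P ∪ zone Q) ∩ zone R| = 35.
|(zone P ∪ zone Q) ∖ zone R| = 84 − 35 = 49.00.

49.00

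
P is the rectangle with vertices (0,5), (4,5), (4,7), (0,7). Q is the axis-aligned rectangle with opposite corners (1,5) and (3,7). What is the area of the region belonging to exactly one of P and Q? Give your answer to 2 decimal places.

4.00

|P∩Q|: x∈[1,3], y∈[5,7] → 2·2 = 4.
|P △ Q| = |P| + |Q| − 2·|P∩Q| = 8 + 4 − 8 = 4.00.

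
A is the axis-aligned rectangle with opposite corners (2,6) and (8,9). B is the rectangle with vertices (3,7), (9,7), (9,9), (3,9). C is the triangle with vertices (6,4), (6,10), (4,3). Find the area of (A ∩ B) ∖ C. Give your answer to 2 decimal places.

8.86

|A ∩ B| = 10.
|(A ∩ B) ∩ C| = 1.1429.
|(A ∩ B) ∖ C| = 10 − 1.1429 = 8.86.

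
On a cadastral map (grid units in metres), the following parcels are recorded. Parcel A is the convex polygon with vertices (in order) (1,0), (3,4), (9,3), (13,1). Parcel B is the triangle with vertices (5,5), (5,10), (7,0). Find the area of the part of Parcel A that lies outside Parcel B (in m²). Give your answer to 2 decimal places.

25.79

|Parcel A| = 27, |Parcel A∩Parcel B| = 1.2077.
|Parcel A ∖ Parcel B| = |Parcel A| − |Parcel A∩Parcel B| = 27 − 1.2077 = 25.79.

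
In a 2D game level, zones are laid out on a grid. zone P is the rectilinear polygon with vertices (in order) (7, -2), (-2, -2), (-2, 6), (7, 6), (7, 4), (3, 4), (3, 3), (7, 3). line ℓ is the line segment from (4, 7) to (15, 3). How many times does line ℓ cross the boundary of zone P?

The segment meets the boundary at (7,5.909), (6.75,6).

2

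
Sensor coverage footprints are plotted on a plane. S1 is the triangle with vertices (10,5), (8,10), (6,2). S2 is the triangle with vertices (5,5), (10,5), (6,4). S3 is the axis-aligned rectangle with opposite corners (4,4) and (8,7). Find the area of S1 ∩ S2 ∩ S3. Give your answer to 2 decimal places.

0.91

The intersection is the polygon with vertices (8,5), (8,4.5), (6.533,4.133), (6.75,5).
By the shoelace formula its area is 0.91.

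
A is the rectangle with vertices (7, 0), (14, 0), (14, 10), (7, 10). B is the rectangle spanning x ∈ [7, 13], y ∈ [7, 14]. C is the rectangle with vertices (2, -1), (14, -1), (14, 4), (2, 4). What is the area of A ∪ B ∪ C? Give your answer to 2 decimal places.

126.00

By inclusion–exclusion:
Individual areas: |A| = 70, |B| = 42, |C| = 60.
|A∩B|: x∈[7,13], y∈[7,10] → 6·3 = 18.
|A∩C|: x∈[7,14], y∈[0,4] → 7·4 = 28.
|B∩C| = 0 (no overlap).
|A∩B∩C| = 0.
|A ∪ B ∪ C| = 172 − 46 + 0 = 126.00.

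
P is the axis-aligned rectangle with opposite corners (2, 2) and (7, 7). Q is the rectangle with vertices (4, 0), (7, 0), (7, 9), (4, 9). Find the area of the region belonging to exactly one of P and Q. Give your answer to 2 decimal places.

22.00

|P∩Q|: x∈[4,7], y∈[2,7] → 3·5 = 15.
|P △ Q| = |P| + |Q| − 2·|P∩Q| = 25 + 27 − 30 = 22.00.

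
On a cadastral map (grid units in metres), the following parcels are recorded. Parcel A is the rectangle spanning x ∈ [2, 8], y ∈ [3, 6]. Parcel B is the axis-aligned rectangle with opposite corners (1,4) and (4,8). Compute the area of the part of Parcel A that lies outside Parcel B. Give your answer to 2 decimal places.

14.00

|Parcel A∩Parcel B|: x∈[2,4], y∈[4,6] → 2·2 = 4.
|Parcel A| = 18.
|Parcel A ∖ Parcel B| = |Parcel A| − |Parcel A∩Parcel B| = 18 − 4 = 14.00.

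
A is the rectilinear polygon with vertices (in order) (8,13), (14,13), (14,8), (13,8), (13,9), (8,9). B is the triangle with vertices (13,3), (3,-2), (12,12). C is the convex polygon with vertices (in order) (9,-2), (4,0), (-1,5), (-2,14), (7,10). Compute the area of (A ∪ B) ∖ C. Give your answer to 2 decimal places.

56.91

|A ∪ B| = 69.1071.
|(A ∪ B) ∩ C| = 12.2003.
|(A ∪ B) ∖ C| = 69.1071 − 12.2003 = 56.91.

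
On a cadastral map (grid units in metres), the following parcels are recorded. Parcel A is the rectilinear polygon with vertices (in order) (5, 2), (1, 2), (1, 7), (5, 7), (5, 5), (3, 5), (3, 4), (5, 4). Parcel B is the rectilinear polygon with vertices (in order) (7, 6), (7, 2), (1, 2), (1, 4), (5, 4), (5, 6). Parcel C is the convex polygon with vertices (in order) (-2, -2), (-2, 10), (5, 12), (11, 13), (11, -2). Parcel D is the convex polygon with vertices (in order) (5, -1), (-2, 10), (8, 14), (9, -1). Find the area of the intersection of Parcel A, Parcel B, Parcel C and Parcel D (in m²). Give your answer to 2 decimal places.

5.09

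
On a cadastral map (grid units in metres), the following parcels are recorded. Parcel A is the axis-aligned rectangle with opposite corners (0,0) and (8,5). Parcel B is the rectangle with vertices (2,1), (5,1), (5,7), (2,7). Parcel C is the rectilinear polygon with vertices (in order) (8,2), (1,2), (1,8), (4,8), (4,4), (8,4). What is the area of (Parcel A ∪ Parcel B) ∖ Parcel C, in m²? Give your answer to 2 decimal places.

25.00

|Parcel A ∪ Parcel B| = 46.
|(Parcel A ∪ Parcel B) ∩ Parcel C| = 21.
|(Parcel A ∪ Parcel B) ∖ Parcel C| = 46 − 21 = 25.00.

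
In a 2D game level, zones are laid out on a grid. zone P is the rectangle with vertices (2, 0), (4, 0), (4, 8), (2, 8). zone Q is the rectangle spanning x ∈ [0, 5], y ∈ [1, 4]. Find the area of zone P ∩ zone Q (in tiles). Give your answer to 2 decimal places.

|zone P∩zone Q|: x∈[2,4], y∈[1,4] → 2·3 = 6.

6.00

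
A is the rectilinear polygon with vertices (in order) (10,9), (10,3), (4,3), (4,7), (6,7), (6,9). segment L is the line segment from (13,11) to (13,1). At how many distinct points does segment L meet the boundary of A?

The segment lies entirely outside A and never meets its boundary.

0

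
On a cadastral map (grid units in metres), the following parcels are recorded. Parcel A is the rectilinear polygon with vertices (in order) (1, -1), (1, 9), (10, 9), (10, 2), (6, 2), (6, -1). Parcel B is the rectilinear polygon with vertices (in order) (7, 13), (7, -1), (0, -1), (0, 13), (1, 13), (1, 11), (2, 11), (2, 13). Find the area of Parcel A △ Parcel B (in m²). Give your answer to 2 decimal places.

|Parcel A| = 78, |Parcel B| = 96, |Parcel A∩Parcel B| = 57.
|Parcel A △ Parcel B| = |Parcel A| + |Parcel B| − 2·|Parcel A∩Parcel B| = 78 + 96 − 114 = 60.00.

60.00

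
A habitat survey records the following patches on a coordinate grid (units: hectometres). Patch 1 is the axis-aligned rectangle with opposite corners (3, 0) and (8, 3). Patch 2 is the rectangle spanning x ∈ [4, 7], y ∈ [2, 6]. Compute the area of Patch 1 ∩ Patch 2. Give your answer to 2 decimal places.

|Patch 1∩Patch 2|: x∈[4,7], y∈[2,3] → 3·1 = 3.

3.00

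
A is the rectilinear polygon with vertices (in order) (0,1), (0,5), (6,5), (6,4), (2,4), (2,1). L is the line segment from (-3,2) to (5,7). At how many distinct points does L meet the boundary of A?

The segment meets the boundary at (1.8,5), (0,3.875).

2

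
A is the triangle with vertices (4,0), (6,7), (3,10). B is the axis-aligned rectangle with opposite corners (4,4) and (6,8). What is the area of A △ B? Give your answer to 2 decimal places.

9.07

|A| = 13.5, |B| = 8, |A∩B| = 6.2143.
|A △ B| = |A| + |B| − 2·|A∩B| = 13.5 + 8 − 12.4286 = 9.07.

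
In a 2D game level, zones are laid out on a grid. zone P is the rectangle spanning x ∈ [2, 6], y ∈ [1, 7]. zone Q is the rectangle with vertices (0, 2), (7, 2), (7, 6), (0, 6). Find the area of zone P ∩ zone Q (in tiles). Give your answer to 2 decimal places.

16.00

|zone P∩zone Q|: x∈[2,6], y∈[2,6] → 4·4 = 16.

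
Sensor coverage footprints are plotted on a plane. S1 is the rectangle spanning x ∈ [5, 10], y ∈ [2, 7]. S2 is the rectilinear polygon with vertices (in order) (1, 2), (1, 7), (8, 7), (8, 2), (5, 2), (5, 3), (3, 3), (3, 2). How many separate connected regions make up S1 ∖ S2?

1

S1 ∖ S2 is a single connected region.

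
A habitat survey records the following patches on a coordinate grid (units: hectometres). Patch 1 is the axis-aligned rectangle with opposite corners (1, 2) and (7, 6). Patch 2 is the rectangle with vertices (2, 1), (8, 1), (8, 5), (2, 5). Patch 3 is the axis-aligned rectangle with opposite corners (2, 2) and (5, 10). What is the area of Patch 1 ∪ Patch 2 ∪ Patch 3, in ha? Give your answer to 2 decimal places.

45.00

By inclusion–exclusion:
Individual areas: |Patch 1| = 24, |Patch 2| = 24, |Patch 3| = 24.
|Patch 1∩Patch 2|: x∈[2,7], y∈[2,5] → 5·3 = 15.
|Patch 1∩Patch 3|: x∈[2,5], y∈[2,6] → 3·4 = 12.
|Patch 2∩Patch 3|: x∈[2,5], y∈[2,5] → 3·3 = 9.
|Patch 1∩Patch 2∩Patch 3| = 9.
|Patch 1 ∪ Patch 2 ∪ Patch 3| = 72 − 36 + 9 = 45.00.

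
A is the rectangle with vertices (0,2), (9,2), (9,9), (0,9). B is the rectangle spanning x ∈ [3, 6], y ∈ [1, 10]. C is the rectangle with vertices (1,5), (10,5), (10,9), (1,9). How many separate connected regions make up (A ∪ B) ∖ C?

(A ∪ B) ∖ C splits into 2 disjoint pieces (area 34, area 3).

2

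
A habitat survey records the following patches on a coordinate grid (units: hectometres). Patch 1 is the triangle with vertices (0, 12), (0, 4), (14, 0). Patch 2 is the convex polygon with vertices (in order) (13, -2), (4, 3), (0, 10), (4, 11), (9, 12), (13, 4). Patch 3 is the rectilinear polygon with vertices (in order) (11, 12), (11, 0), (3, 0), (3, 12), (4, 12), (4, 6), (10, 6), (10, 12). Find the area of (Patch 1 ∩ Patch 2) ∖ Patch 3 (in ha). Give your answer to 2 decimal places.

14.35

|Patch 1 ∩ Patch 2| = 41.5843.
|(Patch 1 ∩ Patch 2) ∩ Patch 3| = 27.23.
|(Patch 1 ∩ Patch 2) ∖ Patch 3| = 41.5843 − 27.23 = 14.35.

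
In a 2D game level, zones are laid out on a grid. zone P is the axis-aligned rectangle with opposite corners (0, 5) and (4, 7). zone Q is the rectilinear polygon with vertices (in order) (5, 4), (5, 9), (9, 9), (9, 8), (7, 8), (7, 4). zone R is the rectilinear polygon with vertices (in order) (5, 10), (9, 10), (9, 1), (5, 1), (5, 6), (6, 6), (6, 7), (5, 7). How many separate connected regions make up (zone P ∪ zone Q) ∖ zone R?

(zone P ∪ zone Q) ∖ zone R splits into 2 disjoint pieces (area 8, area 1).

2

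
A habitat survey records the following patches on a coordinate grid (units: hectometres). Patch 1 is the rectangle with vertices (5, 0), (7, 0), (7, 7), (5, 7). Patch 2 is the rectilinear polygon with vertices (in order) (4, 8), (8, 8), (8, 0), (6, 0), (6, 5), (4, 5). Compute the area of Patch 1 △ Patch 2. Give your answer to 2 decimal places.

18.00

|Patch 1| = 14, |Patch 2| = 22, |Patch 1∩Patch 2| = 9.
|Patch 1 △ Patch 2| = |Patch 1| + |Patch 2| − 2·|Patch 1∩Patch 2| = 14 + 22 − 18 = 18.00.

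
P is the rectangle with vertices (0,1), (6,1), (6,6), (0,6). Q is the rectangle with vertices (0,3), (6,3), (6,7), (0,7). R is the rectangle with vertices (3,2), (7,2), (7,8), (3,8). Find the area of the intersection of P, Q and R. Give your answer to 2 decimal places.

The intersection is the polygon with vertices (3,3), (3,6), (6,6), (6,3).
By the shoelace formula its area is 9.00.

9.00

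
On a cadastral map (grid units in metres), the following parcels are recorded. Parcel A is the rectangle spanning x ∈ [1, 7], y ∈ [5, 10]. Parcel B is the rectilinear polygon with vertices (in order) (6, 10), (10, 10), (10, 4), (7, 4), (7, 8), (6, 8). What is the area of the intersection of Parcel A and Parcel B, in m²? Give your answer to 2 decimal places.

2.00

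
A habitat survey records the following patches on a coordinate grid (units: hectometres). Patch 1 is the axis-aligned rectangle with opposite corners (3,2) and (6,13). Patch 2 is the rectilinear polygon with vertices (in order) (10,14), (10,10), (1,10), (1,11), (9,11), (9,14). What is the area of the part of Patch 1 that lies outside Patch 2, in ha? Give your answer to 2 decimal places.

|Patch 1| = 33, |Patch 1∩Patch 2| = 3.
|Patch 1 ∖ Patch 2| = |Patch 1| − |Patch 1∩Patch 2| = 33 − 3 = 30.00.

30.00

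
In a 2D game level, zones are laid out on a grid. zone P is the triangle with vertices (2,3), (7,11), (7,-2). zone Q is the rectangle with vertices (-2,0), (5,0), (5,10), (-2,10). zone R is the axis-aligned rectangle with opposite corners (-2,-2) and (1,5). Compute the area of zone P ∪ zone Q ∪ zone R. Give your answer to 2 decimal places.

96.80

By inclusion–exclusion:
Individual areas: |zone P| = 32.5, |zone Q| = 70, |zone R| = 21.
|zone P∩zone Q| = 11.7.
|zone P∩zone R| = 0.
|zone Q∩zone R|: x∈[-2,1], y∈[0,5] → 3·5 = 15.
|zone P∩zone Q∩zone R| = 0.
|zone P ∪ zone Q ∪ zone R| = 123.5 − 26.7 + 0 = 96.80.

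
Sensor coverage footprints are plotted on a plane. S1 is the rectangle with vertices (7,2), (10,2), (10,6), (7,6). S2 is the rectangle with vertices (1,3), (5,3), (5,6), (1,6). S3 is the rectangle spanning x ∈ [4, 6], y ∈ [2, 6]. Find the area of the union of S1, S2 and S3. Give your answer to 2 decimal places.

By inclusion–exclusion:
Individual areas: |S1| = 12, |S2| = 12, |S3| = 8.
|S1∩S2| = 0 (no overlap).
|S1∩S3| = 0 (no overlap).
|S2∩S3|: x∈[4,5], y∈[3,6] → 1·3 = 3.
|S1∩S2∩S3| = 0.
|S1 ∪ S2 ∪ S3| = 32 − 3 + 0 = 29.00.

29.00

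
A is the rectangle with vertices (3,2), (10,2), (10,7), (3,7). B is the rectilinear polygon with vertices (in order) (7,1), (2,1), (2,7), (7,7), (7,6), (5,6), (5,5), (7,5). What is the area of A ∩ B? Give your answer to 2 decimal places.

The intersection is the polygon with vertices (7,7), (7,6), (5,6), (5,5), (7,5), (7,2), (3,2), (3,7).
By the shoelace formula its area is 18.00.

18.00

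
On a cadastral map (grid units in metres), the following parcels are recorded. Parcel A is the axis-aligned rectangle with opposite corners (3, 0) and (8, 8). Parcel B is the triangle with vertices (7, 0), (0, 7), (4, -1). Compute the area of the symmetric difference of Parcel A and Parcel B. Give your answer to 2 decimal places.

|Parcel A| = 40, |Parcel B| = 14, |Parcel A∩Parcel B| = 7.75.
|Parcel A △ Parcel B| = |Parcel A| + |Parcel B| − 2·|Parcel A∩Parcel B| = 40 + 14 − 15.5 = 38.50.

38.50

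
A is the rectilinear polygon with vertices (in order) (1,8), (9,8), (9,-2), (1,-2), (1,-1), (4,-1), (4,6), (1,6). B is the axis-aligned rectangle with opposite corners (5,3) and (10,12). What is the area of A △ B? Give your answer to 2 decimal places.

|A| = 59, |B| = 45, |A∩B| = 20.
|A △ B| = |A| + |B| − 2·|A∩B| = 59 + 45 − 40 = 64.00.

64.00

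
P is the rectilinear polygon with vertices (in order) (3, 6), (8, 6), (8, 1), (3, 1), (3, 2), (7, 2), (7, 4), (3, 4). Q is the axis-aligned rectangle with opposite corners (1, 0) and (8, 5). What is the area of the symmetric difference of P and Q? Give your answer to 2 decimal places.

|P| = 17, |Q| = 35, |P∩Q| = 12.
|P △ Q| = |P| + |Q| − 2·|P∩Q| = 17 + 35 − 24 = 28.00.

28.00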